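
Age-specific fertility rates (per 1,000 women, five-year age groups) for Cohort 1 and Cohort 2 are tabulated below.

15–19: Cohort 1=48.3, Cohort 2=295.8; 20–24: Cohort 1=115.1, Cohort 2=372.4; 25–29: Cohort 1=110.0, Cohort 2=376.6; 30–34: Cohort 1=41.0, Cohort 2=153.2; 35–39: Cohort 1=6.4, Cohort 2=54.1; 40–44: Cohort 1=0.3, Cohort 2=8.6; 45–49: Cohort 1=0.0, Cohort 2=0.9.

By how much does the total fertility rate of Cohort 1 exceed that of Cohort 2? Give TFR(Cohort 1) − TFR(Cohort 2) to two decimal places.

-4.70

Cohort 1:
  Sum of ASFRs = 48.3 + 115.1 + 110.0 + 41.0 + 6.4 + 0.3 + 0.0 = 321.1
  TFR = 5 × 321.1 / 1000 = 1.6055
Cohort 2:
  Sum of ASFRs = 295.8 + 372.4 + 376.6 + 153.2 + 54.1 + 8.6 + 0.9 = 1261.6
  TFR = 5 × 1261.6 / 1000 = 6.308
Difference = 1.6055 − 6.308 = -4.7025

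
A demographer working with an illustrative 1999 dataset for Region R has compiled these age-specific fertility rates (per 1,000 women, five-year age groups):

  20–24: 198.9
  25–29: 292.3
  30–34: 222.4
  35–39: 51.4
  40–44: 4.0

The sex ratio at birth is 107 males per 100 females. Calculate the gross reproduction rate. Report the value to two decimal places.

Proportion female at birth = 100 / (100 + 107) = 0.48309.
Sum of ASFRs = 198.9 + 292.3 + 222.4 + 51.4 + 4.0 = 769.0
TFR = 5 × 769.0 / 1000 = 3.845
GRR = 0.48309 × 3.845 = 1.85748

1.86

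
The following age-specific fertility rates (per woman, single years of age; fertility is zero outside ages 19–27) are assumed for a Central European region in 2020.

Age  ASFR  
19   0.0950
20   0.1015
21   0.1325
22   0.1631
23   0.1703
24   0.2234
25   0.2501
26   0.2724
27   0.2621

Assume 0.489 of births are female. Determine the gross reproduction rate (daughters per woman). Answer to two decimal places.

Proportion female at birth = 0.489.
Sum of ASFRs = 0.0950 + 0.1015 + 0.1325 + 0.1631 + 0.1703 + 0.2234 + 0.2501 + 0.2724 + 0.2621 = 1.6704
TFR = 1.6704
GRR = 0.489 × 1.6704 = 0.81683

0.82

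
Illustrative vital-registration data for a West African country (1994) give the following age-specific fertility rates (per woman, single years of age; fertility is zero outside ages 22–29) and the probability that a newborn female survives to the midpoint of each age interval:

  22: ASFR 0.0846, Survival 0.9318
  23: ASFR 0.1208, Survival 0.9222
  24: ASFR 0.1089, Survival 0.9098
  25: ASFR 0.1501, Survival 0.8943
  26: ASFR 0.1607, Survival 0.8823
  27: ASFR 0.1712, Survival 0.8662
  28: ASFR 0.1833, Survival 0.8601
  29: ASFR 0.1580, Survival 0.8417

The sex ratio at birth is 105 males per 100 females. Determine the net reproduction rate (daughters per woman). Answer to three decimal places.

Proportion female at birth = 100 / (100 + 105) = 0.48780.
Each age group contributes 1 × ASFR × survival:
  22: 1 × 0.0846 × 0.9318 = 0.07883
  23: 1 × 0.1208 × 0.9222 = 0.11140
  24: 1 × 0.1089 × 0.9098 = 0.09908
  25: 1 × 0.1501 × 0.8943 = 0.13423
  26: 1 × 0.1607 × 0.8823 = 0.14179
  27: 1 × 0.1712 × 0.8662 = 0.14829
  28: 1 × 0.1833 × 0.8601 = 0.15766
  29: 1 × 0.1580 × 0.8417 = 0.13299
Sum = 1.00427
NRR = 0.48780 × 1.00427 = 0.48988
NRR < 1, so the cohort does not fully replace itself.

0.490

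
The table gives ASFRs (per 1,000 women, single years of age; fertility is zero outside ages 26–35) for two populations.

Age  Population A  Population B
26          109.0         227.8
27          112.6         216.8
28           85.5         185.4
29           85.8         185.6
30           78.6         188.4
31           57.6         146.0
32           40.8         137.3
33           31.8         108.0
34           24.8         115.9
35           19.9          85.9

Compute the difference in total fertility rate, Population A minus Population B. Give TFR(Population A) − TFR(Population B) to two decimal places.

-0.95

Population A:
  Sum of ASFRs = 109.0 + 112.6 + 85.5 + 85.8 + 78.6 + 57.6 + 40.8 + 31.8 + 24.8 + 19.9 = 646.4
  TFR = 646.4 / 1000 = 0.6464
Population B:
  Sum of ASFRs = 227.8 + 216.8 + 185.4 + 185.6 + 188.4 + 146.0 + 137.3 + 108.0 + 115.9 + 85.9 = 1597.1
  TFR = 1597.1 / 1000 = 1.5971
Difference = 0.6464 − 1.5971 = -0.9507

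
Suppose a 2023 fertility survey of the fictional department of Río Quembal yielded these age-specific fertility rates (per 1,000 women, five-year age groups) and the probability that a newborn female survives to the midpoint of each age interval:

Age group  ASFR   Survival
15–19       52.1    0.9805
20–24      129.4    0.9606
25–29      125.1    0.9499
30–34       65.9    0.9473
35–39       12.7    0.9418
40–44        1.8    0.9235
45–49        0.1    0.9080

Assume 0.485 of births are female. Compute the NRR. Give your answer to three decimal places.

Proportion female at birth = 0.485.
Per-age-group product (5 × ASFR × survival probability):
  15–19: 5 × 52.1/1000 × 0.9805 = 0.25542
  20–24: 5 × 129.4/1000 × 0.9606 = 0.62151
  25–29: 5 × 125.1/1000 × 0.9499 = 0.59416
  30–34: 5 × 65.9/1000 × 0.9473 = 0.31214
  35–39: 5 × 12.7/1000 × 0.9418 = 0.05980
  40–44: 5 × 1.8/1000 × 0.9235 = 0.00831
  45–49: 5 × 0.1/1000 × 0.9080 = 0.00045
Sum = 1.85179
NRR = 0.485 × 1.85179 = 0.89812

0.898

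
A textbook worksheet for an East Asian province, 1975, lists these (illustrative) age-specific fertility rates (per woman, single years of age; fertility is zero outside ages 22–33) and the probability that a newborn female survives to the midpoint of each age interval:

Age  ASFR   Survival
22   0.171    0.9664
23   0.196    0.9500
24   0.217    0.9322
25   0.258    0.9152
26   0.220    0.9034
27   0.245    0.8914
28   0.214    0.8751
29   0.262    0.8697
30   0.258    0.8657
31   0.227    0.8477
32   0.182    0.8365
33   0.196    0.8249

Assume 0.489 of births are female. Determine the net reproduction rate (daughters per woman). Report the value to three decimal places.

1.150

Proportion female at birth = 0.489.
Per-age-group product (1 × ASFR × survival probability):
  22: 1 × 0.171 × 0.9664 = 0.16525
  23: 1 × 0.196 × 0.9500 = 0.18620
  24: 1 × 0.217 × 0.9322 = 0.20229
  25: 1 × 0.258 × 0.9152 = 0.23612
  26: 1 × 0.220 × 0.9034 = 0.19875
  27: 1 × 0.245 × 0.8914 = 0.21839
  28: 1 × 0.214 × 0.8751 = 0.18727
  29: 1 × 0.262 × 0.8697 = 0.22786
  30: 1 × 0.258 × 0.8657 = 0.22335
  31: 1 × 0.227 × 0.8477 = 0.19243
  32: 1 × 0.182 × 0.8365 = 0.15224
  33: 1 × 0.196 × 0.8249 = 0.16168
Sum = 2.35183
NRR = 0.489 × 2.35183 = 1.15004
With NRR above 1 the population is above replacement fertility.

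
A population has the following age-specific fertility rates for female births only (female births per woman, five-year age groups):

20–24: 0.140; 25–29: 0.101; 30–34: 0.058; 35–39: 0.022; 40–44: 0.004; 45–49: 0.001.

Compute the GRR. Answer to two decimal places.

1.63

Sum of female ASFRs = 0.140 + 0.101 + 0.058 + 0.022 + 0.004 + 0.001 = 0.326
GRR = 5 × 0.326 = 1.63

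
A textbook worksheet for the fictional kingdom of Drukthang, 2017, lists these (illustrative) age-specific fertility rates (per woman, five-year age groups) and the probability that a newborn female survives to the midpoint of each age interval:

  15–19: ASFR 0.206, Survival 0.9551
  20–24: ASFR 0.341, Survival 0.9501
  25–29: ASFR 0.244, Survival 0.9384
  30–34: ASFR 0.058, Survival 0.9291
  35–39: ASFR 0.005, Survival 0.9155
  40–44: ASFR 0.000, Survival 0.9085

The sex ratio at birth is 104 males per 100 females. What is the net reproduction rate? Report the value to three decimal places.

1.981

Proportion female at birth = 100 / (100 + 104) = 0.49020.
Weighting each age-specific rate by interval width and survival:
  15–19: 5 × 0.206 × 0.9551 = 0.98375
  20–24: 5 × 0.341 × 0.9501 = 1.61992
  25–29: 5 × 0.244 × 0.9384 = 1.14485
  30–34: 5 × 0.058 × 0.9291 = 0.26944
  35–39: 5 × 0.005 × 0.9155 = 0.02289
  40–44: 5 × 0.000 × 0.9085 = 0.00000
Sum = 4.04085
NRR = 0.49020 × 4.04085 = 1.98082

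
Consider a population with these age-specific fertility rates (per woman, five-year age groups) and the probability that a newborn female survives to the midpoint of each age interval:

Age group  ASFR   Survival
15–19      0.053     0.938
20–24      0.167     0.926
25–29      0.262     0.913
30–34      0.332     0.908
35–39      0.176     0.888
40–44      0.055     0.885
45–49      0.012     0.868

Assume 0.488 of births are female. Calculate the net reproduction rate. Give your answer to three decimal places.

2.343

Proportion female at birth = 0.488.
Survival-weighted fertility by age (5·fₓ·Sₓ):
  15–19: 5 × 0.053 × 0.938 = 0.24857
  20–24: 5 × 0.167 × 0.926 = 0.77321
  25–29: 5 × 0.262 × 0.913 = 1.19603
  30–34: 5 × 0.332 × 0.908 = 1.50728
  35–39: 5 × 0.176 × 0.888 = 0.78144
  40–44: 5 × 0.055 × 0.885 = 0.24338
  45–49: 5 × 0.012 × 0.868 = 0.05208
Sum = 4.80199
NRR = 0.488 × 4.80199 = 2.34337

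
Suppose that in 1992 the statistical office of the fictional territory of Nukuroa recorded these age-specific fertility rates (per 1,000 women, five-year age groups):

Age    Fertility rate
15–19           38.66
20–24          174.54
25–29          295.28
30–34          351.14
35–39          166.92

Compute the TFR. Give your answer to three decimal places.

Sum of ASFRs = 38.66 + 174.54 + 295.28 + 351.14 + 166.92 = 1026.54
TFR = 5 × 1026.54 / 1000 = 5.1327

5.133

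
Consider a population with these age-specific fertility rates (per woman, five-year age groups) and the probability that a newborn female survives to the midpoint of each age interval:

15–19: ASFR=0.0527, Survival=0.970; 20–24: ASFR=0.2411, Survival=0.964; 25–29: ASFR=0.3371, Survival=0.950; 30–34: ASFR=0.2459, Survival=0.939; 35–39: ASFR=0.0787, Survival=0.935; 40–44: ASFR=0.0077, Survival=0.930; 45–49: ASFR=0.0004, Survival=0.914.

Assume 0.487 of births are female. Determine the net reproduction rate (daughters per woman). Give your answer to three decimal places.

Proportion female at birth = 0.487.
Per-age-group product (5 × ASFR × survival probability):
  15–19: 5 × 0.0527 × 0.970 = 0.25560
  20–24: 5 × 0.2411 × 0.964 = 1.16210
  25–29: 5 × 0.3371 × 0.950 = 1.60123
  30–34: 5 × 0.2459 × 0.939 = 1.15450
  35–39: 5 × 0.0787 × 0.935 = 0.36792
  40–44: 5 × 0.0077 × 0.930 = 0.03581
  45–49: 5 × 0.0004 × 0.914 = 0.00183
Sum = 4.57899
NRR = 0.487 × 4.57899 = 2.22997
With NRR above 1 the population is above replacement fertility.

2.230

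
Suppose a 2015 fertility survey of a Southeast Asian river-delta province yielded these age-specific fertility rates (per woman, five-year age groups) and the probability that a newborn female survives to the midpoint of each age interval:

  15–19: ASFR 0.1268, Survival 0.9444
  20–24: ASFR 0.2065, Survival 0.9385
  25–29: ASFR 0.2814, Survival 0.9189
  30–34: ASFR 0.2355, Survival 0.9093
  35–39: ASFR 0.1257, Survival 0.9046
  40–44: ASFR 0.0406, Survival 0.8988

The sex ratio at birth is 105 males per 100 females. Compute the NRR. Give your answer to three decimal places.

Proportion female at birth = 100 / (100 + 105) = 0.48780.
Per-age-group product (5 × ASFR × survival probability):
  15–19: 5 × 0.1268 × 0.9444 = 0.59875
  20–24: 5 × 0.2065 × 0.9385 = 0.96900
  25–29: 5 × 0.2814 × 0.9189 = 1.29289
  30–34: 5 × 0.2355 × 0.9093 = 1.07070
  35–39: 5 × 0.1257 × 0.9046 = 0.56854
  40–44: 5 × 0.0406 × 0.8988 = 0.18246
Sum = 4.68234
NRR = 0.48780 × 4.68234 = 2.28405
NRR > 1, so each generation more than replaces itself.

2.284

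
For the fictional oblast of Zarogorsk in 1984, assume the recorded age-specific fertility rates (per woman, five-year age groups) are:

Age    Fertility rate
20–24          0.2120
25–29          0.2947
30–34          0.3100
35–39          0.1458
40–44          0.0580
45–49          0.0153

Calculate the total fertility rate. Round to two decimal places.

Sum of ASFRs = 0.2120 + 0.2947 + 0.3100 + 0.1458 + 0.0580 + 0.0153 = 1.0358
TFR = 5 × 1.0358 = 5.179

5.18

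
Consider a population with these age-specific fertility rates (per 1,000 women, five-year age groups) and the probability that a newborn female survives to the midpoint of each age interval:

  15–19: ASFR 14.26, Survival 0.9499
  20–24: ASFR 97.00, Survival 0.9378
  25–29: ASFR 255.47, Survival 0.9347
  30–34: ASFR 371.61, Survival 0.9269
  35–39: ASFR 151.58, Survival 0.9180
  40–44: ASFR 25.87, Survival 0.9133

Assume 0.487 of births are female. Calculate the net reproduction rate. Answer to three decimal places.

2.071

Proportion female at birth = 0.487.
Survival-weighted fertility by age (5·fₓ·Sₓ):
  15–19: 5 × 14.26/1000 × 0.9499 = 0.06773
  20–24: 5 × 97.00/1000 × 0.9378 = 0.45483
  25–29: 5 × 255.47/1000 × 0.9347 = 1.19394
  30–34: 5 × 371.61/1000 × 0.9269 = 1.72223
  35–39: 5 × 151.58/1000 × 0.9180 = 0.69575
  40–44: 5 × 25.87/1000 × 0.9133 = 0.11814
Sum = 4.25262
NRR = 0.487 × 4.25262 = 2.07103
An NRR exceeding 1 indicates intrinsic growth under these rates.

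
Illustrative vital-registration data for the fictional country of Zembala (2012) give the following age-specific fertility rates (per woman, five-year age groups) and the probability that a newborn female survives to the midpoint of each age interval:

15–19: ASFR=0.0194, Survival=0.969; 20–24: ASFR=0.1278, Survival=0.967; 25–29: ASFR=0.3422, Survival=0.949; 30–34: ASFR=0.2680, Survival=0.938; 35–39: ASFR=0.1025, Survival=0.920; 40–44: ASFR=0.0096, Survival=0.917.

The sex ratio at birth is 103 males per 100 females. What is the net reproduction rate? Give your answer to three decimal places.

Proportion female at birth = 100 / (100 + 103) = 0.49261.
Per-age-group product (5 × ASFR × survival probability):
  15–19: 5 × 0.0194 × 0.969 = 0.09399
  20–24: 5 × 0.1278 × 0.967 = 0.61791
  25–29: 5 × 0.3422 × 0.949 = 1.62374
  30–34: 5 × 0.2680 × 0.938 = 1.25692
  35–39: 5 × 0.1025 × 0.920 = 0.47150
  40–44: 5 × 0.0096 × 0.917 = 0.04402
Sum = 4.10808
NRR = 0.49261 × 4.10808 = 2.02368

2.024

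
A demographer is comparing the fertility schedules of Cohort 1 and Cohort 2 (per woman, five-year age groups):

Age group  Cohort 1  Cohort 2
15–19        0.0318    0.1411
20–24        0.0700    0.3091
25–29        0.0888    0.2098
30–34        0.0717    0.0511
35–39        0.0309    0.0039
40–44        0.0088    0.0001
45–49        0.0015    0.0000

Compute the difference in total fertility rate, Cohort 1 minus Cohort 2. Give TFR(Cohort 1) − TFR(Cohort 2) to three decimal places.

Cohort 1:
  Sum of ASFRs = 0.0318 + 0.0700 + 0.0888 + 0.0717 + 0.0309 + 0.0088 + 0.0015 = 0.3035
  TFR = 5 × 0.3035 = 1.5175
Cohort 2:
  Sum of ASFRs = 0.1411 + 0.3091 + 0.2098 + 0.0511 + 0.0039 + 0.0001 + 0.0000 = 0.7151
  TFR = 5 × 0.7151 = 3.5755
Difference = 1.5175 − 3.5755 = -2.058

-2.058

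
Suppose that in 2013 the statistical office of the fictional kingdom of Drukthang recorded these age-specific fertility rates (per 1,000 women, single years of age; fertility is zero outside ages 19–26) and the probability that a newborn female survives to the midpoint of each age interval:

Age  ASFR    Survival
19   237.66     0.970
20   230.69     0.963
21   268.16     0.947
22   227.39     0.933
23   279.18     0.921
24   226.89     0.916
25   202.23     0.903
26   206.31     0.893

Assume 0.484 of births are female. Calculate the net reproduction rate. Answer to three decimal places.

Proportion female at birth = 0.484.
Weighting each age-specific rate by interval width and survival:
  19: 1 × 237.66/1000 × 0.970 = 0.23053
  20: 1 × 230.69/1000 × 0.963 = 0.22215
  21: 1 × 268.16/1000 × 0.947 = 0.25395
  22: 1 × 227.39/1000 × 0.933 = 0.21215
  23: 1 × 279.18/1000 × 0.921 = 0.25712
  24: 1 × 226.89/1000 × 0.916 = 0.20783
  25: 1 × 202.23/1000 × 0.903 = 0.18261
  26: 1 × 206.31/1000 × 0.893 = 0.18423
Sum = 1.75057
NRR = 0.484 × 1.75057 = 0.84728
An NRR under 1 implies long-run decline under these rates.

0.847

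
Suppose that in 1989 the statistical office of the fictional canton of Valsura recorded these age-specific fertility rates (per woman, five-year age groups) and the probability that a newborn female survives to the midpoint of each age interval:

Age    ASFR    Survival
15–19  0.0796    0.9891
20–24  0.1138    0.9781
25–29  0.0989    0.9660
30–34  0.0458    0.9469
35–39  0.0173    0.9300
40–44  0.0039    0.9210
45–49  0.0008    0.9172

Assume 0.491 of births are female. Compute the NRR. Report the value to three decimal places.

0.858

Proportion female at birth = 0.491.
Survival-weighted fertility by age (5·fₓ·Sₓ):
  15–19: 5 × 0.0796 × 0.9891 = 0.39366
  20–24: 5 × 0.1138 × 0.9781 = 0.55654
  25–29: 5 × 0.0989 × 0.9660 = 0.47769
  30–34: 5 × 0.0458 × 0.9469 = 0.21684
  35–39: 5 × 0.0173 × 0.9300 = 0.08045
  40–44: 5 × 0.0039 × 0.9210 = 0.01796
  45–49: 5 × 0.0008 × 0.9172 = 0.00367
Sum = 1.74681
NRR = 0.491 × 1.74681 = 0.85768
NRR < 1, so the cohort does not fully replace itself.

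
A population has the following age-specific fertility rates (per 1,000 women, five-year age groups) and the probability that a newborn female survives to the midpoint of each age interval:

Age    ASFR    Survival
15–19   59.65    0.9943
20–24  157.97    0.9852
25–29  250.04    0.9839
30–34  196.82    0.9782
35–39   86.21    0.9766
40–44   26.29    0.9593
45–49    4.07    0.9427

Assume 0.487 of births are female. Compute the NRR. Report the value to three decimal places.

1.867

Proportion female at birth = 0.487.
Weighting each age-specific rate by interval width and survival:
  15–19: 5 × 59.65/1000 × 0.9943 = 0.29655
  20–24: 5 × 157.97/1000 × 0.9852 = 0.77816
  25–29: 5 × 250.04/1000 × 0.9839 = 1.23007
  30–34: 5 × 196.82/1000 × 0.9782 = 0.96265
  35–39: 5 × 86.21/1000 × 0.9766 = 0.42096
  40–44: 5 × 26.29/1000 × 0.9593 = 0.12610
  45–49: 5 × 4.07/1000 × 0.9427 = 0.01918
Sum = 3.83367
NRR = 0.487 × 3.83367 = 1.86700
NRR > 1, so each generation more than replaces itself.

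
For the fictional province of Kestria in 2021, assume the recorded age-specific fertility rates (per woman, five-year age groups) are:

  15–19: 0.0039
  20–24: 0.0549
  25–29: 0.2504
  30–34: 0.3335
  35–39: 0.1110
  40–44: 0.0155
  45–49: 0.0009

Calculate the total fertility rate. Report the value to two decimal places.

3.85

Sum of ASFRs = 0.0039 + 0.0549 + 0.2504 + 0.3335 + 0.1110 + 0.0155 + 0.0009 = 0.7701
TFR = 5 × 0.7701 = 3.8505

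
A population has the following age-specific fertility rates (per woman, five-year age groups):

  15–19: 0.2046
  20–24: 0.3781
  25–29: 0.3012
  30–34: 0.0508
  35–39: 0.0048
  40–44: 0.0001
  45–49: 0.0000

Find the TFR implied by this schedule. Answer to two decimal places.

Sum of ASFRs = 0.2046 + 0.3781 + 0.3012 + 0.0508 + 0.0048 + 0.0001 + 0.0000 = 0.9396
TFR = 5 × 0.9396 = 4.698

4.70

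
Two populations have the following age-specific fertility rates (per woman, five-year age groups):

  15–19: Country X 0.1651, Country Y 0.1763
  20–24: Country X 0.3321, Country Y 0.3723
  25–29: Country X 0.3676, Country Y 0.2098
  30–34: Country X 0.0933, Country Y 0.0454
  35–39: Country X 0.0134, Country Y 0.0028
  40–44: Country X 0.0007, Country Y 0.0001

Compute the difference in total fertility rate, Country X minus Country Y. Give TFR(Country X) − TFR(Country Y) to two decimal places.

0.83

Country X:
  Sum of ASFRs = 0.1651 + 0.3321 + 0.3676 + 0.0933 + 0.0134 + 0.0007 = 0.9722
  TFR = 5 × 0.9722 = 4.861
Country Y:
  Sum of ASFRs = 0.1763 + 0.3723 + 0.2098 + 0.0454 + 0.0028 + 0.0001 = 0.8067
  TFR = 5 × 0.8067 = 4.0335
Difference = 4.861 − 4.0335 = 0.8275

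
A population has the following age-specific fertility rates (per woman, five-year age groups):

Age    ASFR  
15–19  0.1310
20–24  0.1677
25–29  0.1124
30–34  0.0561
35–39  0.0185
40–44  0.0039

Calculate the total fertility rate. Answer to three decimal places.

Sum of ASFRs = 0.1310 + 0.1677 + 0.1124 + 0.0561 + 0.0185 + 0.0039 = 0.4896
TFR = 5 × 0.4896 = 2.448

2.448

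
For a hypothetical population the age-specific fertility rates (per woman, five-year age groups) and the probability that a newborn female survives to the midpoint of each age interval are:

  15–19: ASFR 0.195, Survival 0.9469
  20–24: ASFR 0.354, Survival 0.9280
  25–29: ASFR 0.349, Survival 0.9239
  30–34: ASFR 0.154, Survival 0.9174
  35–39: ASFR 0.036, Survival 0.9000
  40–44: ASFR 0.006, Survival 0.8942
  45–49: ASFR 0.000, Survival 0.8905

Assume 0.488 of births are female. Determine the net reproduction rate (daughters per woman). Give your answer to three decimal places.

Proportion female at birth = 0.488.
Each age group contributes 5 × ASFR × survival:
  15–19: 5 × 0.195 × 0.9469 = 0.92323
  20–24: 5 × 0.354 × 0.9280 = 1.64256
  25–29: 5 × 0.349 × 0.9239 = 1.61221
  30–34: 5 × 0.154 × 0.9174 = 0.70640
  35–39: 5 × 0.036 × 0.9000 = 0.16200
  40–44: 5 × 0.006 × 0.8942 = 0.02683
  45–49: 5 × 0.000 × 0.8905 = 0.00000
Sum = 5.07323
NRR = 0.488 × 5.07323 = 2.47574

2.476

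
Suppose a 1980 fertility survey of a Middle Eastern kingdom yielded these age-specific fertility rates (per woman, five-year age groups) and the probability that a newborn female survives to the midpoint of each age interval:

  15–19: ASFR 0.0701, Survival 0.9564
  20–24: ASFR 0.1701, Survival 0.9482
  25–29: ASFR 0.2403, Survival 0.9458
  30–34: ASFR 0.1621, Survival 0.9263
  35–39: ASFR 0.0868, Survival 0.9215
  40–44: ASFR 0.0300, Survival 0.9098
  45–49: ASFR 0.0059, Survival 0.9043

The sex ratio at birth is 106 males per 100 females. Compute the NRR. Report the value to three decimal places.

Proportion female at birth = 100 / (100 + 106) = 0.48544.
Weighting each age-specific rate by interval width and survival:
  15–19: 5 × 0.0701 × 0.9564 = 0.33522
  20–24: 5 × 0.1701 × 0.9482 = 0.80644
  25–29: 5 × 0.2403 × 0.9458 = 1.13638
  30–34: 5 × 0.1621 × 0.9263 = 0.75077
  35–39: 5 × 0.0868 × 0.9215 = 0.39993
  40–44: 5 × 0.0300 × 0.9098 = 0.13647
  45–49: 5 × 0.0059 × 0.9043 = 0.02668
Sum = 3.59189
NRR = 0.48544 × 3.59189 = 1.74365

1.744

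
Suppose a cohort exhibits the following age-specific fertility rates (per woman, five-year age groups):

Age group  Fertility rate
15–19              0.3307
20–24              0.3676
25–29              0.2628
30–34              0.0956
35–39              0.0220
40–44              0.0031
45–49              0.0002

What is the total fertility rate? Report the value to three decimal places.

Sum of ASFRs = 0.3307 + 0.3676 + 0.2628 + 0.0956 + 0.0220 + 0.0031 + 0.0002 = 1.0820
TFR = 5 × 1.0820 = 5.41

5.410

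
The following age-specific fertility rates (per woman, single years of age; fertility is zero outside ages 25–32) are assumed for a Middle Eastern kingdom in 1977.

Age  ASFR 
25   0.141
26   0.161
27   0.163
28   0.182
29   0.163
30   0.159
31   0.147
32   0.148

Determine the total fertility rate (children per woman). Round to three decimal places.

Sum of ASFRs = 0.141 + 0.161 + 0.163 + 0.182 + 0.163 + 0.159 + 0.147 + 0.148 = 1.264
TFR = 1.264

1.264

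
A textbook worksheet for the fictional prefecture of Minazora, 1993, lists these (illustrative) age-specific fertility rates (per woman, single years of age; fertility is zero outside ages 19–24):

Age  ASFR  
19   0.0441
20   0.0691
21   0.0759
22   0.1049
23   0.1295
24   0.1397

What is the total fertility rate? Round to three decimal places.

0.563

Sum of ASFRs = 0.0441 + 0.0691 + 0.0759 + 0.1049 + 0.1295 + 0.1397 = 0.5632
TFR = 0.5632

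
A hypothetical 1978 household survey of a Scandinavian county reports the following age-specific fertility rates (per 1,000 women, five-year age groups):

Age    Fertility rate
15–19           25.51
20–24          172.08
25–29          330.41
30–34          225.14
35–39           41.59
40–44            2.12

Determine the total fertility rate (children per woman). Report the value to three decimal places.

Sum of ASFRs = 25.51 + 172.08 + 330.41 + 225.14 + 41.59 + 2.12 = 796.85
TFR = 5 × 796.85 / 1000 = 3.98425

3.984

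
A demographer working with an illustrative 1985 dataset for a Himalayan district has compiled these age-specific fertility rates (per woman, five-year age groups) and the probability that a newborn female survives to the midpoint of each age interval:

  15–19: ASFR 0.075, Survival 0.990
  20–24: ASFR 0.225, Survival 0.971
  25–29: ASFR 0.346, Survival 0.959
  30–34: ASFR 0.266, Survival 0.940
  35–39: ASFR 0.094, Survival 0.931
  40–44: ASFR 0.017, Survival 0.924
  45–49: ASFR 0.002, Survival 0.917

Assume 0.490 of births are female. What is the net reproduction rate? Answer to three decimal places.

Proportion female at birth = 0.490.
Each age group contributes 5 × ASFR × survival:
  15–19: 5 × 0.075 × 0.990 = 0.37125
  20–24: 5 × 0.225 × 0.971 = 1.09238
  25–29: 5 × 0.346 × 0.959 = 1.65907
  30–34: 5 × 0.266 × 0.940 = 1.25020
  35–39: 5 × 0.094 × 0.931 = 0.43757
  40–44: 5 × 0.017 × 0.924 = 0.07854
  45–49: 5 × 0.002 × 0.917 = 0.00917
Sum = 4.89818
NRR = 0.490 × 4.89818 = 2.40011
NRR > 1, so each generation more than replaces itself.

2.400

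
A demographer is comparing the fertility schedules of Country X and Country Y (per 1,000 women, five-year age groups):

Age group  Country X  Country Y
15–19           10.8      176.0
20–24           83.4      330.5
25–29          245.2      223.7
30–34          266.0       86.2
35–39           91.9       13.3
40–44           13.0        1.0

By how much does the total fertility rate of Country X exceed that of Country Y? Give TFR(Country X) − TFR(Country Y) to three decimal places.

-0.602

Country X:
  Sum of ASFRs = 10.8 + 83.4 + 245.2 + 266.0 + 91.9 + 13.0 = 710.3
  TFR = 5 × 710.3 / 1000 = 3.5515
Country Y:
  Sum of ASFRs = 176.0 + 330.5 + 223.7 + 86.2 + 13.3 + 1.0 = 830.7
  TFR = 5 × 830.7 / 1000 = 4.1535
Difference = 3.5515 − 4.1535 = -0.602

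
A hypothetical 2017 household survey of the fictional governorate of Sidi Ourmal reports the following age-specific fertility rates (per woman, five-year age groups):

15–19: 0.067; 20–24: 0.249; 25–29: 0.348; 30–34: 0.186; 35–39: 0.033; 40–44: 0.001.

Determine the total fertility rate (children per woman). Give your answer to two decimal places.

Sum of ASFRs = 0.067 + 0.249 + 0.348 + 0.186 + 0.033 + 0.001 = 0.884
TFR = 5 × 0.884 = 4.42

4.42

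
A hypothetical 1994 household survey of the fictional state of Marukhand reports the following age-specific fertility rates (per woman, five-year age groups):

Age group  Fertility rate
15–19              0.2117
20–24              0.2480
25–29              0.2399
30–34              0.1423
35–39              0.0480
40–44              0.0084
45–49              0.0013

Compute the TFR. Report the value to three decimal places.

4.498

Sum of ASFRs = 0.2117 + 0.2480 + 0.2399 + 0.1423 + 0.0480 + 0.0084 + 0.0013 = 0.8996
TFR = 5 × 0.8996 = 4.498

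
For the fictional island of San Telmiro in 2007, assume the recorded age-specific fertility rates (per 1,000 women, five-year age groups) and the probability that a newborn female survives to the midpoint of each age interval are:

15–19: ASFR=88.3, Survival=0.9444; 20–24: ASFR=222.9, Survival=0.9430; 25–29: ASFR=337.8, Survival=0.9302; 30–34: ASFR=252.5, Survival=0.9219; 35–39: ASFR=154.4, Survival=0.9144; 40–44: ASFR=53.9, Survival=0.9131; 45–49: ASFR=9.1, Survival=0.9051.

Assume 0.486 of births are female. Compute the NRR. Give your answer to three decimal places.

Proportion female at birth = 0.486.
Each age group contributes 5 × ASFR × survival:
  15–19: 5 × 88.3/1000 × 0.9444 = 0.41695
  20–24: 5 × 222.9/1000 × 0.9430 = 1.05097
  25–29: 5 × 337.8/1000 × 0.9302 = 1.57111
  30–34: 5 × 252.5/1000 × 0.9219 = 1.16390
  35–39: 5 × 154.4/1000 × 0.9144 = 0.70592
  40–44: 5 × 53.9/1000 × 0.9131 = 0.24608
  45–49: 5 × 9.1/1000 × 0.9051 = 0.04118
Sum = 5.19611
NRR = 0.486 × 5.19611 = 2.52531

2.525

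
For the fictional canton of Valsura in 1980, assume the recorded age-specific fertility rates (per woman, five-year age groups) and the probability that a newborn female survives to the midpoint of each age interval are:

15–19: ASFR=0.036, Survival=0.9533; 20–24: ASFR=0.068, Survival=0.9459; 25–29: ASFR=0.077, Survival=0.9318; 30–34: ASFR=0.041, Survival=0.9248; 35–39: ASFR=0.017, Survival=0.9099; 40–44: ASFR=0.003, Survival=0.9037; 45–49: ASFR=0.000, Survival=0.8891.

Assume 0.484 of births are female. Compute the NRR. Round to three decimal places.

Proportion female at birth = 0.484.
Survival-weighted fertility by age (5·fₓ·Sₓ):
  15–19: 5 × 0.036 × 0.9533 = 0.17159
  20–24: 5 × 0.068 × 0.9459 = 0.32161
  25–29: 5 × 0.077 × 0.9318 = 0.35874
  30–34: 5 × 0.041 × 0.9248 = 0.18958
  35–39: 5 × 0.017 × 0.9099 = 0.07734
  40–44: 5 × 0.003 × 0.9037 = 0.01356
  45–49: 5 × 0.000 × 0.8891 = 0.00000
Sum = 1.13242
NRR = 0.484 × 1.13242 = 0.54809

0.548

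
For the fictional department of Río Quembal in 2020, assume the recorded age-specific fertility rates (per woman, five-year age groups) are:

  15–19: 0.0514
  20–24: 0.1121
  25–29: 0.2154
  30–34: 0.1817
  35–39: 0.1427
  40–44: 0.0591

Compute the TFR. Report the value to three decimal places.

3.812

Sum of ASFRs = 0.0514 + 0.1121 + 0.2154 + 0.1817 + 0.1427 + 0.0591 = 0.7624
TFR = 5 × 0.7624 = 3.812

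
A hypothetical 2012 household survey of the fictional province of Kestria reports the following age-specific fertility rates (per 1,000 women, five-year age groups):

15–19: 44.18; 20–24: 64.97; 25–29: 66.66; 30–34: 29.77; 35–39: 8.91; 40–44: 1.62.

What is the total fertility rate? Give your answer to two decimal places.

1.08

Sum of ASFRs = 44.18 + 64.97 + 66.66 + 29.77 + 8.91 + 1.62 = 216.11
TFR = 5 × 216.11 / 1000 = 1.08055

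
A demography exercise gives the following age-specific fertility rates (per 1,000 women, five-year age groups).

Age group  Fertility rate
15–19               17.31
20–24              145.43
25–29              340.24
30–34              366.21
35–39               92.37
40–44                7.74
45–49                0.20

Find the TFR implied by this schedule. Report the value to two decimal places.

4.85

Sum of ASFRs = 17.31 + 145.43 + 340.24 + 366.21 + 92.37 + 7.74 + 0.20 = 969.50
TFR = 5 × 969.50 / 1000 = 4.8475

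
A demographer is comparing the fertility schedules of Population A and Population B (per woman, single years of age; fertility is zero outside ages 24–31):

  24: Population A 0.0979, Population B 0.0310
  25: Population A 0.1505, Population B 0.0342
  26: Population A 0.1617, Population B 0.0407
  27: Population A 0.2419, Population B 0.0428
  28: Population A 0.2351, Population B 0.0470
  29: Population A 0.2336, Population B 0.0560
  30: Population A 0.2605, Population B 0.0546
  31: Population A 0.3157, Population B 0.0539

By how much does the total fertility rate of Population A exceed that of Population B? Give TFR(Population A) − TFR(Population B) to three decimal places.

Population A:
  Sum of ASFRs = 0.0979 + 0.1505 + 0.1617 + 0.2419 + 0.2351 + 0.2336 + 0.2605 + 0.3157 = 1.6969
  TFR = 1.6969
Population B:
  Sum of ASFRs = 0.0310 + 0.0342 + 0.0407 + 0.0428 + 0.0470 + 0.0560 + 0.0546 + 0.0539 = 0.3602
  TFR = 0.3602
Difference = 1.6969 − 0.3602 = 1.3367

1.337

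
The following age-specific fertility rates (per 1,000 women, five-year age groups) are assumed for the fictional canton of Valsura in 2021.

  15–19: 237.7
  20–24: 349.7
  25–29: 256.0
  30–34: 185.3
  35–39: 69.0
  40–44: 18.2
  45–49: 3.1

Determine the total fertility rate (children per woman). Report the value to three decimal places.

5.595

Sum of ASFRs = 237.7 + 349.7 + 256.0 + 185.3 + 69.0 + 18.2 + 3.1 = 1119.0
TFR = 5 × 1119.0 / 1000 = 5.595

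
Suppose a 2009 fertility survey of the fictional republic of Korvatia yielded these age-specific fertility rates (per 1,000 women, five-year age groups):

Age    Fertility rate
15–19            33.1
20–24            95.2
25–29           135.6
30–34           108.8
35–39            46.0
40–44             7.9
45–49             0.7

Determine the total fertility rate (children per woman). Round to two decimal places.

2.14

Sum of ASFRs = 33.1 + 95.2 + 135.6 + 108.8 + 46.0 + 7.9 + 0.7 = 427.3
TFR = 5 × 427.3 / 1000 = 2.1365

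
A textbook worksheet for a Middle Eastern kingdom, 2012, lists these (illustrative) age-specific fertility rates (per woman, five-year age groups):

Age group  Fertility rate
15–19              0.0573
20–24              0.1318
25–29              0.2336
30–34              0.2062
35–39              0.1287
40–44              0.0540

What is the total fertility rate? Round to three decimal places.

Sum of ASFRs = 0.0573 + 0.1318 + 0.2336 + 0.2062 + 0.1287 + 0.0540 = 0.8116
TFR = 5 × 0.8116 = 4.058

4.058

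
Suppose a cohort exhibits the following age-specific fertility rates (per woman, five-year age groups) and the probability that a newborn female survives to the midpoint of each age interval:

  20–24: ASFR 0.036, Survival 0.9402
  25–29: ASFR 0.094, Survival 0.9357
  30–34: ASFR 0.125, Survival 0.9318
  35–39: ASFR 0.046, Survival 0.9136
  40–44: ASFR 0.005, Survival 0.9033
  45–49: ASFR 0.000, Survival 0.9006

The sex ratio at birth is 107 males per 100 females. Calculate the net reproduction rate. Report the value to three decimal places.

Proportion female at birth = 100 / (100 + 107) = 0.48309.
Survival-weighted fertility by age (5·fₓ·Sₓ):
  20–24: 5 × 0.036 × 0.9402 = 0.16924
  25–29: 5 × 0.094 × 0.9357 = 0.43978
  30–34: 5 × 0.125 × 0.9318 = 0.58238
  35–39: 5 × 0.046 × 0.9136 = 0.21013
  40–44: 5 × 0.005 × 0.9033 = 0.02258
  45–49: 5 × 0.000 × 0.9006 = 0.00000
Sum = 1.42411
NRR = 0.48309 × 1.42411 = 0.68797

0.688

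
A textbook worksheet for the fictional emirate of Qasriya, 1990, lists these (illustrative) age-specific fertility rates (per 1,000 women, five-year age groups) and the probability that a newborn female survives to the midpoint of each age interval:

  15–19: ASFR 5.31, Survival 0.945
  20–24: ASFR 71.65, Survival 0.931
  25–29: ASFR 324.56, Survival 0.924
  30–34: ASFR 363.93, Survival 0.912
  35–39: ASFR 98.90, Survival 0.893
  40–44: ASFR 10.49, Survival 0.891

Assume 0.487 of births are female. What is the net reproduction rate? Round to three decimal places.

Proportion female at birth = 0.487.
Survival-weighted fertility by age (5·fₓ·Sₓ):
  15–19: 5 × 5.31/1000 × 0.945 = 0.02509
  20–24: 5 × 71.65/1000 × 0.931 = 0.33353
  25–29: 5 × 324.56/1000 × 0.924 = 1.49947
  30–34: 5 × 363.93/1000 × 0.912 = 1.65952
  35–39: 5 × 98.90/1000 × 0.893 = 0.44159
  40–44: 5 × 10.49/1000 × 0.891 = 0.04673
Sum = 4.00593
NRR = 0.487 × 4.00593 = 1.95089

1.951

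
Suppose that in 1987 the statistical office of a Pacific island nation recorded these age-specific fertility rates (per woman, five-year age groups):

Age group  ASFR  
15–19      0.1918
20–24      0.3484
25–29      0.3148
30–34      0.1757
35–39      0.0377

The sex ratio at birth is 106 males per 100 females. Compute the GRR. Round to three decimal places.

2.593

Proportion female at birth = 100 / (100 + 106) = 0.48544.
Sum of ASFRs = 0.1918 + 0.3484 + 0.3148 + 0.1757 + 0.0377 = 1.0684
TFR = 5 × 1.0684 = 5.342
GRR = 0.48544 × 5.342 = 2.59322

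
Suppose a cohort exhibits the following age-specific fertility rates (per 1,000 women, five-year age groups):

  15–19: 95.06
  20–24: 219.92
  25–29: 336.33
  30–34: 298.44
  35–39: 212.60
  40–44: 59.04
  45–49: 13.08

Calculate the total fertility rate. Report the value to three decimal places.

6.172

Sum of ASFRs = 95.06 + 219.92 + 336.33 + 298.44 + 212.60 + 59.04 + 13.08 = 1234.47
TFR = 5 × 1234.47 / 1000 = 6.17235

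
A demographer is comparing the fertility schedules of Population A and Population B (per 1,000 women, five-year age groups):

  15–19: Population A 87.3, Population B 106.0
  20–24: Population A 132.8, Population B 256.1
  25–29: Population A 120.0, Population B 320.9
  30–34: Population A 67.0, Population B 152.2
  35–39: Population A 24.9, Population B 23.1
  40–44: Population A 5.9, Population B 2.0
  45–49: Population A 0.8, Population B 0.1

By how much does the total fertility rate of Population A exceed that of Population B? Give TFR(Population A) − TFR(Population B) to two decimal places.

Population A:
  Sum of ASFRs = 87.3 + 132.8 + 120.0 + 67.0 + 24.9 + 5.9 + 0.8 = 438.7
  TFR = 5 × 438.7 / 1000 = 2.1935
Population B:
  Sum of ASFRs = 106.0 + 256.1 + 320.9 + 152.2 + 23.1 + 2.0 + 0.1 = 860.4
  TFR = 5 × 860.4 / 1000 = 4.302
Difference = 2.1935 − 4.302 = -2.1085

-2.11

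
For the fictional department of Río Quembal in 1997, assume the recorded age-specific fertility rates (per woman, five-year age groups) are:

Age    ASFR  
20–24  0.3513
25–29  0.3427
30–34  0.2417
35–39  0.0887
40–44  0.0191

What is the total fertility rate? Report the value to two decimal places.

Sum of ASFRs = 0.3513 + 0.3427 + 0.2417 + 0.0887 + 0.0191 = 1.0435
TFR = 5 × 1.0435 = 5.2175

5.22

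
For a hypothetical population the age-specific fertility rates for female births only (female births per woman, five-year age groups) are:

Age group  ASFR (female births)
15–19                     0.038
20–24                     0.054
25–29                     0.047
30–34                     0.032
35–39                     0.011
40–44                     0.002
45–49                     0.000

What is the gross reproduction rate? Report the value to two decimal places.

Sum of female ASFRs = 0.038 + 0.054 + 0.047 + 0.032 + 0.011 + 0.002 + 0.000 = 0.184
GRR = 5 × 0.184 = 0.92

0.92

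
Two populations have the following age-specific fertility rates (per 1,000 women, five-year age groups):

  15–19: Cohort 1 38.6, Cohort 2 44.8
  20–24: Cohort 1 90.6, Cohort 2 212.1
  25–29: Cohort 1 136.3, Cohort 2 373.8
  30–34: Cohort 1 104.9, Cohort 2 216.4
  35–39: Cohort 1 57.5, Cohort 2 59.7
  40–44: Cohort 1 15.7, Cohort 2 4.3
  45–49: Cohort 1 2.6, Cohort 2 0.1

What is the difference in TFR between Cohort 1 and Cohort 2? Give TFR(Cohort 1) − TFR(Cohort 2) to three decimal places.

-2.325

Cohort 1:
  Sum of ASFRs = 38.6 + 90.6 + 136.3 + 104.9 + 57.5 + 15.7 + 2.6 = 446.2
  TFR = 5 × 446.2 / 1000 = 2.231
Cohort 2:
  Sum of ASFRs = 44.8 + 212.1 + 373.8 + 216.4 + 59.7 + 4.3 + 0.1 = 911.2
  TFR = 5 × 911.2 / 1000 = 4.556
Difference = 2.231 − 4.556 = -2.325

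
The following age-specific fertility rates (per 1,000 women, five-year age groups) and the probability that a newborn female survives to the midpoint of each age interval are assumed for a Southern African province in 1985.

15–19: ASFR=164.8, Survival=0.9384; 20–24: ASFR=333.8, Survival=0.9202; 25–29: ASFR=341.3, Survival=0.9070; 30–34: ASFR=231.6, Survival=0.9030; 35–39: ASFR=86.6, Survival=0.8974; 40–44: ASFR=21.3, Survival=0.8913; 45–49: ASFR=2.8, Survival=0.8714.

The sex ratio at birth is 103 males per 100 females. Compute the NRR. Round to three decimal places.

2.659

Proportion female at birth = 100 / (100 + 103) = 0.49261.
Each age group contributes 5 × ASFR × survival:
  15–19: 5 × 164.8/1000 × 0.9384 = 0.77324
  20–24: 5 × 333.8/1000 × 0.9202 = 1.53581
  25–29: 5 × 341.3/1000 × 0.9070 = 1.54780
  30–34: 5 × 231.6/1000 × 0.9030 = 1.04567
  35–39: 5 × 86.6/1000 × 0.8974 = 0.38857
  40–44: 5 × 21.3/1000 × 0.8913 = 0.09492
  45–49: 5 × 2.8/1000 × 0.8714 = 0.01220
Sum = 5.39821
NRR = 0.49261 × 5.39821 = 2.65921
With NRR above 1 the population is above replacement fertility.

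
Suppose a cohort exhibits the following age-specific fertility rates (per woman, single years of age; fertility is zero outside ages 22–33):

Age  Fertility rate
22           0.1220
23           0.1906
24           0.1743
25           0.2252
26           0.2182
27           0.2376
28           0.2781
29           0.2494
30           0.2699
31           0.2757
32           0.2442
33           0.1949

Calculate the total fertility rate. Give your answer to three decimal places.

2.680

Sum of ASFRs = 0.1220 + 0.1906 + 0.1743 + 0.2252 + 0.2182 + 0.2376 + 0.2781 + 0.2494 + 0.2699 + 0.2757 + 0.2442 + 0.1949 = 2.6801
TFR = 2.6801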